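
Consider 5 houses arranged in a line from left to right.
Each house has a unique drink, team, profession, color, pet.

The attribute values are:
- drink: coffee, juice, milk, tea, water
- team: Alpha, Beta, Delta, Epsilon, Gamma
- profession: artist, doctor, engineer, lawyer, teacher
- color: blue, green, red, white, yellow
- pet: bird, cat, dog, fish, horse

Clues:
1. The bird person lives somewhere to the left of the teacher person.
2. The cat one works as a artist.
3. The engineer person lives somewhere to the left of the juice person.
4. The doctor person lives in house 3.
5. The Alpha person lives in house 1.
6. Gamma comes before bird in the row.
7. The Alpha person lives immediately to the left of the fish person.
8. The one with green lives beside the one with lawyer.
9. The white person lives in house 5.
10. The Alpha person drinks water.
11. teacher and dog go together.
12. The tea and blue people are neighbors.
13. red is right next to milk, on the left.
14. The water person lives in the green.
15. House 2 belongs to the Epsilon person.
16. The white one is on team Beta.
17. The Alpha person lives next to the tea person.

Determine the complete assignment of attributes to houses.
Solution:

House | Drink | Team | Profession | Color | Pet
-----------------------------------------------
  1   | water | Alpha | artist | green | cat
  2   | tea | Epsilon | lawyer | red | fish
  3   | milk | Gamma | doctor | blue | horse
  4   | coffee | Delta | engineer | yellow | bird
  5   | juice | Beta | teacher | white | dog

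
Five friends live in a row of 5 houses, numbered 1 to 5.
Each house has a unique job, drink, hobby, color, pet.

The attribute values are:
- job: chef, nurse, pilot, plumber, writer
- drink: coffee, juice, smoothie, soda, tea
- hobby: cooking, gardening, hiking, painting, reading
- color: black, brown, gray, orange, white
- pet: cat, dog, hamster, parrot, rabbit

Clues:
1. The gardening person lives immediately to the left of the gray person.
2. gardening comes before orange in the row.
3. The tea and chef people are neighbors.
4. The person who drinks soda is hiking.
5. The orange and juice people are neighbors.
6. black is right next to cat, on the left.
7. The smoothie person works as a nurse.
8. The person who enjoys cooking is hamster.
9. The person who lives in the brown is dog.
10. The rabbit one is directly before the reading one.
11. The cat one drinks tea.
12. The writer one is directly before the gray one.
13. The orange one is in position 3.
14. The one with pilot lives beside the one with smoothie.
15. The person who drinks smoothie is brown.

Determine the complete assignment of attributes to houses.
Solution:

House | Job | Drink | Hobby | Color | Pet
-----------------------------------------
  1   | writer | coffee | gardening | black | rabbit
  2   | plumber | tea | reading | gray | cat
  3   | chef | soda | hiking | orange | parrot
  4   | pilot | juice | cooking | white | hamster
  5   | nurse | smoothie | painting | brown | dog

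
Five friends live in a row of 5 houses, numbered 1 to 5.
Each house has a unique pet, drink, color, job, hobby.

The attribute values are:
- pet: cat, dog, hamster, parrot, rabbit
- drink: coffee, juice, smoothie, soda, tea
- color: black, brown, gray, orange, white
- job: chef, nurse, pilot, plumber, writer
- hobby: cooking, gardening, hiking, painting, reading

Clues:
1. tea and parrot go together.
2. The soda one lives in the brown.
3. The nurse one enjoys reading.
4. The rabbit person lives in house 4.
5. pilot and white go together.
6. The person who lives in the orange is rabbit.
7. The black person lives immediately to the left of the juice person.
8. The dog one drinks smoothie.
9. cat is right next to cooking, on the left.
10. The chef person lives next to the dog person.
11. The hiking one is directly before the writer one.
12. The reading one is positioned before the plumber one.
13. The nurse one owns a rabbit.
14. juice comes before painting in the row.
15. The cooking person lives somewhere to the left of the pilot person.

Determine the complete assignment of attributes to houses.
Solution:

House | Pet | Drink | Color | Job | Hobby
-----------------------------------------
  1   | cat | soda | brown | chef | hiking
  2   | dog | smoothie | black | writer | cooking
  3   | hamster | juice | white | pilot | gardening
  4   | rabbit | coffee | orange | nurse | reading
  5   | parrot | tea | gray | plumber | painting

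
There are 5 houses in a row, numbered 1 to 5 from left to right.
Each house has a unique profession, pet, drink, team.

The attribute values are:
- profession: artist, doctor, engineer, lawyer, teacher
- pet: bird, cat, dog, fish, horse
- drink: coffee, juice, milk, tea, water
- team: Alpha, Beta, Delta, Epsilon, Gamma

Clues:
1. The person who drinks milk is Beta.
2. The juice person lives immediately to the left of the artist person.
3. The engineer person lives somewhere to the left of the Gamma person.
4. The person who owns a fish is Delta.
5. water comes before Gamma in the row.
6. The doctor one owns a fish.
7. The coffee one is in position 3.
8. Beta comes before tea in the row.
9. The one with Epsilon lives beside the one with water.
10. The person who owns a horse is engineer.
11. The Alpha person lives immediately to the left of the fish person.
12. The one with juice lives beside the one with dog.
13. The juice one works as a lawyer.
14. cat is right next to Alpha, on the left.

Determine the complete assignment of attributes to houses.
Solution:

House | Profession | Pet | Drink | Team
---------------------------------------
  1   | lawyer | cat | juice | Epsilon
  2   | artist | dog | water | Alpha
  3   | doctor | fish | coffee | Delta
  4   | engineer | horse | milk | Beta
  5   | teacher | bird | tea | Gamma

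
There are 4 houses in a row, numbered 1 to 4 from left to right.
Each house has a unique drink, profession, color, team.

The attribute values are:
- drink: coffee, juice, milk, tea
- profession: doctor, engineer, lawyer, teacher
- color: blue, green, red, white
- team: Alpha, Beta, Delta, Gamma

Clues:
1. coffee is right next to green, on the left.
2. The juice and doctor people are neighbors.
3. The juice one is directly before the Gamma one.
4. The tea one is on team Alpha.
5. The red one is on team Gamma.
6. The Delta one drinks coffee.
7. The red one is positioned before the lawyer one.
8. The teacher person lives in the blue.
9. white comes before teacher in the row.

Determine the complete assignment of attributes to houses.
Solution:

House | Drink | Profession | Color | Team
-----------------------------------------
  1   | juice | engineer | white | Beta
  2   | milk | doctor | red | Gamma
  3   | coffee | teacher | blue | Delta
  4   | tea | lawyer | green | Alpha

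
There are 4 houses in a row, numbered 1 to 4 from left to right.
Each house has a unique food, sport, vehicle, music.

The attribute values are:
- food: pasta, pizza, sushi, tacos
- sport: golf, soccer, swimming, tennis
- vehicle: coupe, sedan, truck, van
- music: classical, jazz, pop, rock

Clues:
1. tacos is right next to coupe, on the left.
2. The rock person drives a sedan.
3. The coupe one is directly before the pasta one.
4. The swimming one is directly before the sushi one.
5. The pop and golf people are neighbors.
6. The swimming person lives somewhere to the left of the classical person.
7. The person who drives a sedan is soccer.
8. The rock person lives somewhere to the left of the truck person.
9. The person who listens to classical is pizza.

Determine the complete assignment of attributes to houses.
Solution:

House | Food | Sport | Vehicle | Music
--------------------------------------
  1   | tacos | swimming | van | pop
  2   | sushi | golf | coupe | jazz
  3   | pasta | soccer | sedan | rock
  4   | pizza | tennis | truck | classical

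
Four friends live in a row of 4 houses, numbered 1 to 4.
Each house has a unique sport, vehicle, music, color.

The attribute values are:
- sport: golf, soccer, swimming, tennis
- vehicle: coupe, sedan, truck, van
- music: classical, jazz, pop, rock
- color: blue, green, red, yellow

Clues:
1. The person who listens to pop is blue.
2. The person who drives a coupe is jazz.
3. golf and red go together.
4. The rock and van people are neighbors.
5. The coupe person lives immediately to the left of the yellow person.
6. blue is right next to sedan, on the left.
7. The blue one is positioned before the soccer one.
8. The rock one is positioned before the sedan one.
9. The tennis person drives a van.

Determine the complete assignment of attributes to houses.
Solution:

House | Sport | Vehicle | Music | Color
---------------------------------------
  1   | golf | coupe | jazz | red
  2   | swimming | truck | rock | yellow
  3   | tennis | van | pop | blue
  4   | soccer | sedan | classical | green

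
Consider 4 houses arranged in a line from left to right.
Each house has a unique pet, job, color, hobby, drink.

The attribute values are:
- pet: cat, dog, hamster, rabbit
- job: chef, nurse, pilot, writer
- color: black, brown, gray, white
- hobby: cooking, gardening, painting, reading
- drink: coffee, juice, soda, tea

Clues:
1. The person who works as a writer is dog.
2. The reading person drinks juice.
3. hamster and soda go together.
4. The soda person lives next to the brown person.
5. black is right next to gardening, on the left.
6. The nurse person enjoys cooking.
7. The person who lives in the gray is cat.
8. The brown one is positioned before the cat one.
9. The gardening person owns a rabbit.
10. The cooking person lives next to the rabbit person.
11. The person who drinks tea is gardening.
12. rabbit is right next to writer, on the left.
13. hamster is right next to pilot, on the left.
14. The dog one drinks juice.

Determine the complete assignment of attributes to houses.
Solution:

House | Pet | Job | Color | Hobby | Drink
-----------------------------------------
  1   | hamster | nurse | black | cooking | soda
  2   | rabbit | pilot | brown | gardening | tea
  3   | dog | writer | white | reading | juice
  4   | cat | chef | gray | painting | coffee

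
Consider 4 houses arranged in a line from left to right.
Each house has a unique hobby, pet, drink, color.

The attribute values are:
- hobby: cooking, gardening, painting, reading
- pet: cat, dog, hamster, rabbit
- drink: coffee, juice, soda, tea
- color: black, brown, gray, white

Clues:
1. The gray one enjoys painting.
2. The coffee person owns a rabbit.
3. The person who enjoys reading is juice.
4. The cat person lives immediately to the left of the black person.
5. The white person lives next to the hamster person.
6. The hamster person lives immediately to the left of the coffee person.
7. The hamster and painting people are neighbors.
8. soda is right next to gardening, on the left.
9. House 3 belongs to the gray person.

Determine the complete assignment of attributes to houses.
Solution:

House | Hobby | Pet | Drink | Color
-----------------------------------
  1   | cooking | cat | soda | white
  2   | gardening | hamster | tea | black
  3   | painting | rabbit | coffee | gray
  4   | reading | dog | juice | brown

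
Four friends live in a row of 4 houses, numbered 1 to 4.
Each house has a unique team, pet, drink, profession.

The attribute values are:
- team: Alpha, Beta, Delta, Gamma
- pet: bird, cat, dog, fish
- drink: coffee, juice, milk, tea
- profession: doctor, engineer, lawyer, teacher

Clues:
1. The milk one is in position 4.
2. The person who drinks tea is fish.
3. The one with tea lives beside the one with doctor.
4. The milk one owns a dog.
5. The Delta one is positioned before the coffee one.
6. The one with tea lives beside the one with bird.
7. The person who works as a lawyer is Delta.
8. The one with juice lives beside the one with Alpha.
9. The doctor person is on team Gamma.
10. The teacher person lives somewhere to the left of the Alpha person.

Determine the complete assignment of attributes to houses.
Solution:

House | Team | Pet | Drink | Profession
---------------------------------------
  1   | Delta | fish | tea | lawyer
  2   | Gamma | bird | coffee | doctor
  3   | Beta | cat | juice | teacher
  4   | Alpha | dog | milk | engineer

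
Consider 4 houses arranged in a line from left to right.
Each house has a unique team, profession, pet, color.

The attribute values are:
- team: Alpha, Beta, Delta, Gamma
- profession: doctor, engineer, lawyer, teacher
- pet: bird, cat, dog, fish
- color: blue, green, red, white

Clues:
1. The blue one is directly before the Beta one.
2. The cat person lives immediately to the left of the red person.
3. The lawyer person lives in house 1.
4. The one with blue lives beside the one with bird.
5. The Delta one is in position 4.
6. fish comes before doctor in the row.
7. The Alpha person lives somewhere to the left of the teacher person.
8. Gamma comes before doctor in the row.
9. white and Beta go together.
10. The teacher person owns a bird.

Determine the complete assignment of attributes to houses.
Solution:

House | Team | Profession | Pet | Color
---------------------------------------
  1   | Alpha | lawyer | fish | blue
  2   | Beta | teacher | bird | white
  3   | Gamma | engineer | cat | green
  4   | Delta | doctor | dog | red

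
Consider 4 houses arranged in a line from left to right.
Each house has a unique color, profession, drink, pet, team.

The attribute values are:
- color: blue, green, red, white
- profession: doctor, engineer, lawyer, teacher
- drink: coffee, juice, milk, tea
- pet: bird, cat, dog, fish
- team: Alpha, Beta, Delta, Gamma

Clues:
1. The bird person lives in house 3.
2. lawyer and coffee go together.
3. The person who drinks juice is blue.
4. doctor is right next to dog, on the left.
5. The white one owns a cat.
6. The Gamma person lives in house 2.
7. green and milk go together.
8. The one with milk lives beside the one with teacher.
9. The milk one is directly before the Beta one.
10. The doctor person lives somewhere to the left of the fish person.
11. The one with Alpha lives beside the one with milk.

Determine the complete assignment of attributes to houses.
Solution:

House | Color | Profession | Drink | Pet | Team
-----------------------------------------------
  1   | white | doctor | tea | cat | Alpha
  2   | green | engineer | milk | dog | Gamma
  3   | blue | teacher | juice | bird | Beta
  4   | red | lawyer | coffee | fish | Delta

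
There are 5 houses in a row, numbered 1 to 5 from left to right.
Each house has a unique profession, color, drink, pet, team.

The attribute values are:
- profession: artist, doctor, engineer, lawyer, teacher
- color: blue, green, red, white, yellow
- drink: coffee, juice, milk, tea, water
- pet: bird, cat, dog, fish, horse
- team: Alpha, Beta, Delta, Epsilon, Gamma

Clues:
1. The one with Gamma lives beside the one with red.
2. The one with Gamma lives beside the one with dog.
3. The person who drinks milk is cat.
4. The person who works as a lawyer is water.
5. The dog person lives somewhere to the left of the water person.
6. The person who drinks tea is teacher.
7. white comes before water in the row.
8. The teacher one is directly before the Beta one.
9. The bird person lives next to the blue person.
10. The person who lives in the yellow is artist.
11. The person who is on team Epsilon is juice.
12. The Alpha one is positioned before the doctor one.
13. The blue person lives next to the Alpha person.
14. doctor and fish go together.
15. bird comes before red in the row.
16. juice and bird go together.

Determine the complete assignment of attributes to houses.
Solution:

House | Profession | Color | Drink | Pet | Team
-----------------------------------------------
  1   | artist | yellow | juice | bird | Epsilon
  2   | engineer | blue | milk | cat | Gamma
  3   | teacher | red | tea | dog | Alpha
  4   | doctor | white | coffee | fish | Beta
  5   | lawyer | green | water | horse | Delta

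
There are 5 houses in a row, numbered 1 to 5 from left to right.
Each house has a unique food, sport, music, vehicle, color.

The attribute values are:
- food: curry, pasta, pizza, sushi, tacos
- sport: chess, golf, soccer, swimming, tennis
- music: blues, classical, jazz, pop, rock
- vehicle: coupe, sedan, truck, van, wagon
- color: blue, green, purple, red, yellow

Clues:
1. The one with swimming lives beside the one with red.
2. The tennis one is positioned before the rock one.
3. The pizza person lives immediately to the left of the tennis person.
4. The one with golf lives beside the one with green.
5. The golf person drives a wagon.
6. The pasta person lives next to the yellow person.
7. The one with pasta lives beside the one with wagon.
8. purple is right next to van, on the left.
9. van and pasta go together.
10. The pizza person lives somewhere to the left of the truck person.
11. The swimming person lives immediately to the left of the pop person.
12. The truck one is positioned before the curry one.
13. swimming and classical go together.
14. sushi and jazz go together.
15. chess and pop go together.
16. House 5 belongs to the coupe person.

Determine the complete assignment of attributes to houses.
Solution:

House | Food | Sport | Music | Vehicle | Color
----------------------------------------------
  1   | tacos | swimming | classical | sedan | purple
  2   | pasta | chess | pop | van | red
  3   | pizza | golf | blues | wagon | yellow
  4   | sushi | tennis | jazz | truck | green
  5   | curry | soccer | rock | coupe | blue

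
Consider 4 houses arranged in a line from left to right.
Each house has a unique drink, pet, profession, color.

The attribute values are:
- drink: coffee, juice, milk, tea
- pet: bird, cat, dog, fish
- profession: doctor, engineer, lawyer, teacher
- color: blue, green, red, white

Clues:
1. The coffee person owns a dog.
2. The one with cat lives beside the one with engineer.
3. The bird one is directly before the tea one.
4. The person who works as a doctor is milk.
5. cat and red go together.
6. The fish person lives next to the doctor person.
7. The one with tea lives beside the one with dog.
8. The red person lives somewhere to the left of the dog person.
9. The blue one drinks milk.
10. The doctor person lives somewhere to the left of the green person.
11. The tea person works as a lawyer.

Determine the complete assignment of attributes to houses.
Solution:

House | Drink | Pet | Profession | Color
----------------------------------------
  1   | juice | fish | teacher | white
  2   | milk | bird | doctor | blue
  3   | tea | cat | lawyer | red
  4   | coffee | dog | engineer | green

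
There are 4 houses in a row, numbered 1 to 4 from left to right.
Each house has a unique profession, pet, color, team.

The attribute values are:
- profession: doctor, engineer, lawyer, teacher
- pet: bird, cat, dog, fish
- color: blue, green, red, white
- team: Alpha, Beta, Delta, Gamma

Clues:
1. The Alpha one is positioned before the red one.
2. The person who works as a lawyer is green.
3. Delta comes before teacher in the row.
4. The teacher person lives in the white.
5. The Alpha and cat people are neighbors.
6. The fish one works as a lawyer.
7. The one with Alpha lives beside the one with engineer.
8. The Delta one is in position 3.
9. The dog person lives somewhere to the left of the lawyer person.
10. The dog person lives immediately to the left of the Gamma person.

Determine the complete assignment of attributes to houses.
Solution:

House | Profession | Pet | Color | Team
---------------------------------------
  1   | doctor | dog | blue | Alpha
  2   | engineer | cat | red | Gamma
  3   | lawyer | fish | green | Delta
  4   | teacher | bird | white | Beta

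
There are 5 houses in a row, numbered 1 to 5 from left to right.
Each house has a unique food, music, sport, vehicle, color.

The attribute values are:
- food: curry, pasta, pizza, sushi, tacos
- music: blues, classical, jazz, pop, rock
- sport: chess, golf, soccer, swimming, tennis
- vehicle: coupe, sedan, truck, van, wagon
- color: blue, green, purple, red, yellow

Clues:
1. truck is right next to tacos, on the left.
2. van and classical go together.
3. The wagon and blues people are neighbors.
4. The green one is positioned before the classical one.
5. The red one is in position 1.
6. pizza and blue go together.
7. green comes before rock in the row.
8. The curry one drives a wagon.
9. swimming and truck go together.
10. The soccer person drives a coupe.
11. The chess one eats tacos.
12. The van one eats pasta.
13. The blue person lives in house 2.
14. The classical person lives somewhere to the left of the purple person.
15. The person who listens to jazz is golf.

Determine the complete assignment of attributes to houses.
Solution:

House | Food | Music | Sport | Vehicle | Color
----------------------------------------------
  1   | curry | jazz | golf | wagon | red
  2   | pizza | blues | swimming | truck | blue
  3   | tacos | pop | chess | sedan | green
  4   | pasta | classical | tennis | van | yellow
  5   | sushi | rock | soccer | coupe | purple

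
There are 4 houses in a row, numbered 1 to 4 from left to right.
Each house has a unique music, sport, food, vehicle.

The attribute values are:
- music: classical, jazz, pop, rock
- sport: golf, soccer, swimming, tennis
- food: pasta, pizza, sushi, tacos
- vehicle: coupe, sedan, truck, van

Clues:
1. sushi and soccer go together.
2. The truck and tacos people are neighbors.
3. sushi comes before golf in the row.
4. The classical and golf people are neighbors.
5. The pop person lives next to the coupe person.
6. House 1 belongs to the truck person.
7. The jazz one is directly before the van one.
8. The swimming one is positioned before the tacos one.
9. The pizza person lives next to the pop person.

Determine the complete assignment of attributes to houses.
Solution:

House | Music | Sport | Food | Vehicle
--------------------------------------
  1   | jazz | swimming | pizza | truck
  2   | pop | tennis | tacos | van
  3   | classical | soccer | sushi | coupe
  4   | rock | golf | pasta | sedan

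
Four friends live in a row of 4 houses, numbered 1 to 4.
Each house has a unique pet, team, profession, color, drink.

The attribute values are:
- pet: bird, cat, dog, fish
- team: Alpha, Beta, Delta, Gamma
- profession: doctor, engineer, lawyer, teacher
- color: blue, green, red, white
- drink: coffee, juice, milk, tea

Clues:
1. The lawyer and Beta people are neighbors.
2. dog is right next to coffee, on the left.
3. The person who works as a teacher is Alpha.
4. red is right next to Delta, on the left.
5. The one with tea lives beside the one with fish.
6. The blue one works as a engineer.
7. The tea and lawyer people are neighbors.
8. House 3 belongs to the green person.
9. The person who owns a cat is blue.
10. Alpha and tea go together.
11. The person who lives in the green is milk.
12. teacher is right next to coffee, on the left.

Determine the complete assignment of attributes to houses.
Solution:

House | Pet | Team | Profession | Color | Drink
-----------------------------------------------
  1   | dog | Alpha | teacher | red | tea
  2   | fish | Delta | lawyer | white | coffee
  3   | bird | Beta | doctor | green | milk
  4   | cat | Gamma | engineer | blue | juice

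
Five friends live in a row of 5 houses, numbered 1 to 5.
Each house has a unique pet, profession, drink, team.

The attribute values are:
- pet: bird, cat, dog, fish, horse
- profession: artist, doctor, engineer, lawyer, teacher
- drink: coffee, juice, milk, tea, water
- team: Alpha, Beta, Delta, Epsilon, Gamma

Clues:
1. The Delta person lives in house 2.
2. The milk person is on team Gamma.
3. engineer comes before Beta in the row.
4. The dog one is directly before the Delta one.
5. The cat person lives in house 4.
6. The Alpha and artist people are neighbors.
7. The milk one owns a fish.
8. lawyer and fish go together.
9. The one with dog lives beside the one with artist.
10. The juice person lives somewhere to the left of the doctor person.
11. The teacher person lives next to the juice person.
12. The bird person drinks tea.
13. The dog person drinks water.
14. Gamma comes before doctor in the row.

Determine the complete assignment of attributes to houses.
Solution:

House | Pet | Profession | Drink | Team
---------------------------------------
  1   | dog | teacher | water | Alpha
  2   | horse | artist | juice | Delta
  3   | fish | lawyer | milk | Gamma
  4   | cat | engineer | coffee | Epsilon
  5   | bird | doctor | tea | Beta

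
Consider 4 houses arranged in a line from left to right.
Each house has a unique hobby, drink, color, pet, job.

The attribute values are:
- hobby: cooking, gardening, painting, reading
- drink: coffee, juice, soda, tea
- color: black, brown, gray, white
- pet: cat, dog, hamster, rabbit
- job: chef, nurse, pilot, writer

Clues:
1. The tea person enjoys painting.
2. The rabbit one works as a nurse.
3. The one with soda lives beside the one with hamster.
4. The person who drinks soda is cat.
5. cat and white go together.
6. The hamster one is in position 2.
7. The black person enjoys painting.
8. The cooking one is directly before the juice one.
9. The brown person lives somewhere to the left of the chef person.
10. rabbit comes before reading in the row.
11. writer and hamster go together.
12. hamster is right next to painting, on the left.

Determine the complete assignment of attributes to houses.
Solution:

House | Hobby | Drink | Color | Pet | Job
-----------------------------------------
  1   | cooking | soda | white | cat | pilot
  2   | gardening | juice | brown | hamster | writer
  3   | painting | tea | black | rabbit | nurse
  4   | reading | coffee | gray | dog | chef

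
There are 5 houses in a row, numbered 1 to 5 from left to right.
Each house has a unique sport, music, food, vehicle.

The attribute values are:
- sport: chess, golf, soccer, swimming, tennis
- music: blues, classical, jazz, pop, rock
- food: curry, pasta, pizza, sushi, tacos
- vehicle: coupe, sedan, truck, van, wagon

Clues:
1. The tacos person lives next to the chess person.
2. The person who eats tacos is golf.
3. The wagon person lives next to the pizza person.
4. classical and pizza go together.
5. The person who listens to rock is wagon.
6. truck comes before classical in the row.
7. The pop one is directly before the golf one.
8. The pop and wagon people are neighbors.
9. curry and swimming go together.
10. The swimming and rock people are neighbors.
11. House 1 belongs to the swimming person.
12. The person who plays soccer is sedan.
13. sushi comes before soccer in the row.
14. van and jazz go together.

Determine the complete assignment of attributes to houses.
Solution:

House | Sport | Music | Food | Vehicle
--------------------------------------
  1   | swimming | pop | curry | truck
  2   | golf | rock | tacos | wagon
  3   | chess | classical | pizza | coupe
  4   | tennis | jazz | sushi | van
  5   | soccer | blues | pasta | sedan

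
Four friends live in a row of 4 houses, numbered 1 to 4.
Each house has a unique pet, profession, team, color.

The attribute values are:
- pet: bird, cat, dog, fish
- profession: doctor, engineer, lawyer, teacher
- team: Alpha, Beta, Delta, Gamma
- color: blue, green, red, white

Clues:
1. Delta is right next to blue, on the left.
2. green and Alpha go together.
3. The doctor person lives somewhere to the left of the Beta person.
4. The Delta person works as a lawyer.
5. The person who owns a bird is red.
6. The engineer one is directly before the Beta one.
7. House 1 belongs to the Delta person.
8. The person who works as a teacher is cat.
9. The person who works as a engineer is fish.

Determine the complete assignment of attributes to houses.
Solution:

House | Pet | Profession | Team | Color
---------------------------------------
  1   | bird | lawyer | Delta | red
  2   | dog | doctor | Gamma | blue
  3   | fish | engineer | Alpha | green
  4   | cat | teacher | Beta | white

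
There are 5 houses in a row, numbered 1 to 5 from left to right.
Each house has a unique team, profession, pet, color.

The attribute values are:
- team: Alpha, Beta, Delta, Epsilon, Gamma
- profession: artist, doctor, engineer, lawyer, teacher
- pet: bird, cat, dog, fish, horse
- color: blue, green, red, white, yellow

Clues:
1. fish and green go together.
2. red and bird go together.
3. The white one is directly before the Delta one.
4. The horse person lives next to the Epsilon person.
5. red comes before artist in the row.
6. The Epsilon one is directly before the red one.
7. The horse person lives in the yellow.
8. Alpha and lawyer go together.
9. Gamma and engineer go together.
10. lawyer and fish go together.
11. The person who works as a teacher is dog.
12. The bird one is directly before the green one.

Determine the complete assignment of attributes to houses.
Solution:

House | Team | Profession | Pet | Color
---------------------------------------
  1   | Gamma | engineer | horse | yellow
  2   | Epsilon | teacher | dog | white
  3   | Delta | doctor | bird | red
  4   | Alpha | lawyer | fish | green
  5   | Beta | artist | cat | blue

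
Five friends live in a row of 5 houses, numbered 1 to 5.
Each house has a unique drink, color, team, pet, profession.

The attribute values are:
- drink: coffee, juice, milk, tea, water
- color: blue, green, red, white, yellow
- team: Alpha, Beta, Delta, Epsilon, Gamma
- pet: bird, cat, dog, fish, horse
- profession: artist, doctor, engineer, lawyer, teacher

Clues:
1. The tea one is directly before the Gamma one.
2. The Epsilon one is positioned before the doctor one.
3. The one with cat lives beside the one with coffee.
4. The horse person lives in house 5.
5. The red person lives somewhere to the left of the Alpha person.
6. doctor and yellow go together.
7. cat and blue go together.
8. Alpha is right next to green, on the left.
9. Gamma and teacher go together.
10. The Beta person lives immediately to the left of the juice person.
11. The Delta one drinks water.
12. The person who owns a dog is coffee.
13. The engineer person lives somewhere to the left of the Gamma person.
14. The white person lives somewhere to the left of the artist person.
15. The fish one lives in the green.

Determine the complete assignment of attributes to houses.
Solution:

House | Drink | Color | Team | Pet | Profession
-----------------------------------------------
  1   | tea | red | Beta | bird | engineer
  2   | juice | blue | Gamma | cat | teacher
  3   | coffee | white | Alpha | dog | lawyer
  4   | milk | green | Epsilon | fish | artist
  5   | water | yellow | Delta | horse | doctor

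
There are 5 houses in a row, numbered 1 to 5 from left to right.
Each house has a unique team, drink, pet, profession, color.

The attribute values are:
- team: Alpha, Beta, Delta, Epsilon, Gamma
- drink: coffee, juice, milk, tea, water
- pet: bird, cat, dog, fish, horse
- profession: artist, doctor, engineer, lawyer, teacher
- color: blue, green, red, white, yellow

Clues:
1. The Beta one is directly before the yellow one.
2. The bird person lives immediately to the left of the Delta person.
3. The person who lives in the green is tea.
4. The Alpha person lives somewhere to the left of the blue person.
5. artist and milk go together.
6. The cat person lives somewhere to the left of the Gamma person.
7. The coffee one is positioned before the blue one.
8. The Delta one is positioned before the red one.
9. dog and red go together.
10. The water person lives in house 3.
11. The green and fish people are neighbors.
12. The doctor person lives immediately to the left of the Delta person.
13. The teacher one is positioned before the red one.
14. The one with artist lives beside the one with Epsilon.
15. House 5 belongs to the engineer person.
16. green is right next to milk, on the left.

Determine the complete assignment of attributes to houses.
Solution:

House | Team | Drink | Pet | Profession | Color
-----------------------------------------------
  1   | Beta | tea | bird | doctor | green
  2   | Delta | milk | fish | artist | yellow
  3   | Epsilon | water | cat | teacher | white
  4   | Alpha | coffee | dog | lawyer | red
  5   | Gamma | juice | horse | engineer | blue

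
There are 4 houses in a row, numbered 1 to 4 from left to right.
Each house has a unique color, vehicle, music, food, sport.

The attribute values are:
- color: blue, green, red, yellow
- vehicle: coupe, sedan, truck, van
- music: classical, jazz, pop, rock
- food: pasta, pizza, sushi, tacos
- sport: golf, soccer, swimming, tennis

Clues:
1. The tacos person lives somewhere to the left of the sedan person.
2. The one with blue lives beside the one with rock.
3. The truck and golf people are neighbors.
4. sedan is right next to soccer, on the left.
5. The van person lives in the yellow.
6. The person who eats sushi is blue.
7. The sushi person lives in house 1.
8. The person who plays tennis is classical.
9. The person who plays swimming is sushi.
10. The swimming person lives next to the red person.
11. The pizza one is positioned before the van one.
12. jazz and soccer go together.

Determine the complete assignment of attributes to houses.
Solution:

House | Color | Vehicle | Music | Food | Sport
----------------------------------------------
  1   | blue | truck | pop | sushi | swimming
  2   | red | coupe | rock | tacos | golf
  3   | green | sedan | classical | pizza | tennis
  4   | yellow | van | jazz | pasta | soccer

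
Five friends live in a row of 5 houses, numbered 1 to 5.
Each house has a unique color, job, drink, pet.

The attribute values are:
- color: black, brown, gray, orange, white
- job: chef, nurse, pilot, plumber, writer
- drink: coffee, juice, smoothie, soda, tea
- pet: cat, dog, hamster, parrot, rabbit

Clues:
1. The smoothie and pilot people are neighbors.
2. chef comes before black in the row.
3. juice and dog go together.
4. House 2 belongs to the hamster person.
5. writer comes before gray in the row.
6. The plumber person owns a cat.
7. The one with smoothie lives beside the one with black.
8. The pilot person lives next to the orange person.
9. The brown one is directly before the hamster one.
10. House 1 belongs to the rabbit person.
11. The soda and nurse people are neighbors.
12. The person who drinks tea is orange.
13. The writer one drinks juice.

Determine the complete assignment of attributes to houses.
Solution:

House | Color | Job | Drink | Pet
---------------------------------
  1   | brown | chef | smoothie | rabbit
  2   | black | pilot | soda | hamster
  3   | orange | nurse | tea | parrot
  4   | white | writer | juice | dog
  5   | gray | plumber | coffee | cat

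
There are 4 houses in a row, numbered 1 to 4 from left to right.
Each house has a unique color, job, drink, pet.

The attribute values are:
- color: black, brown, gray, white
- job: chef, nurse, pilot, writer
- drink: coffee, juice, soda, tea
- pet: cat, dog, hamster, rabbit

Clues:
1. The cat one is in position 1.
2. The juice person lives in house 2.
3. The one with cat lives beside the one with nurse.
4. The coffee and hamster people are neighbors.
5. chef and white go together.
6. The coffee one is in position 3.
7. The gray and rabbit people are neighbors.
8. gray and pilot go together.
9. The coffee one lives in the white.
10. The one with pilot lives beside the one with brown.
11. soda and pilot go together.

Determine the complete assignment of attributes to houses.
Solution:

House | Color | Job | Drink | Pet
---------------------------------
  1   | gray | pilot | soda | cat
  2   | brown | nurse | juice | rabbit
  3   | white | chef | coffee | dog
  4   | black | writer | tea | hamster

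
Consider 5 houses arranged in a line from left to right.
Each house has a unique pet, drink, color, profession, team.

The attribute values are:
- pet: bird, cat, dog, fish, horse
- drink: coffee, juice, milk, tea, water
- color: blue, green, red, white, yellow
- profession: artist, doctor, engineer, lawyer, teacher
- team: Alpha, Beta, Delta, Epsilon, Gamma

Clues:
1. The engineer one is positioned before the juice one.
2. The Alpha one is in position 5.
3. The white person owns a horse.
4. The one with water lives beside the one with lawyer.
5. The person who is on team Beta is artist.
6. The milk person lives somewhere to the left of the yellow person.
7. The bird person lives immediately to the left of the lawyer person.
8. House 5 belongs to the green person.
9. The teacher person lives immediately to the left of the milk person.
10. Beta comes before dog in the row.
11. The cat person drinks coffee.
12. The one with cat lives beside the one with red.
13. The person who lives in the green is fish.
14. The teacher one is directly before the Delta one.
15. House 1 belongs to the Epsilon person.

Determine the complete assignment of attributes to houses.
Solution:

House | Pet | Drink | Color | Profession | Team
-----------------------------------------------
  1   | bird | water | blue | teacher | Epsilon
  2   | horse | milk | white | lawyer | Delta
  3   | cat | coffee | yellow | artist | Beta
  4   | dog | tea | red | engineer | Gamma
  5   | fish | juice | green | doctor | Alpha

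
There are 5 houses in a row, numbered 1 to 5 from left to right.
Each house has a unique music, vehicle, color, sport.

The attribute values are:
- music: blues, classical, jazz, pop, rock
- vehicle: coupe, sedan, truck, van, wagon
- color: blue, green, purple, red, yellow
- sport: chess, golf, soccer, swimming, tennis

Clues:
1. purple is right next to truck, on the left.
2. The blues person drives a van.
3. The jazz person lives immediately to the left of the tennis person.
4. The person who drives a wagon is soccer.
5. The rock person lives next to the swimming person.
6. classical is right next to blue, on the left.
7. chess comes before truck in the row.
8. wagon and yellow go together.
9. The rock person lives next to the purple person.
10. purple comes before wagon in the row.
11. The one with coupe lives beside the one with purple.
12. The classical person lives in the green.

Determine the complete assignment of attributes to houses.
Solution:

House | Music | Vehicle | Color | Sport
---------------------------------------
  1   | rock | coupe | red | chess
  2   | jazz | sedan | purple | swimming
  3   | classical | truck | green | tennis
  4   | blues | van | blue | golf
  5   | pop | wagon | yellow | soccer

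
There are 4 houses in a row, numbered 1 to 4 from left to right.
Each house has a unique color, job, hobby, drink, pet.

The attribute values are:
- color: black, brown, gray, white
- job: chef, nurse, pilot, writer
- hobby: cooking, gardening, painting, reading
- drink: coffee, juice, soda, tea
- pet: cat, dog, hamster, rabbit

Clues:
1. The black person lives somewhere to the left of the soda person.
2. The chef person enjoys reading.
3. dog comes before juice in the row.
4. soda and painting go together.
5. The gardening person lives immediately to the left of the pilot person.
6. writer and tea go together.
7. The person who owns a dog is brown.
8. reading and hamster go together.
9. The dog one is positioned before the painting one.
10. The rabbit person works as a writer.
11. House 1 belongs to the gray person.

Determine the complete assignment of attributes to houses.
Solution:

House | Color | Job | Hobby | Drink | Pet
-----------------------------------------
  1   | gray | writer | gardening | tea | rabbit
  2   | brown | pilot | cooking | coffee | dog
  3   | black | chef | reading | juice | hamster
  4   | white | nurse | painting | soda | cat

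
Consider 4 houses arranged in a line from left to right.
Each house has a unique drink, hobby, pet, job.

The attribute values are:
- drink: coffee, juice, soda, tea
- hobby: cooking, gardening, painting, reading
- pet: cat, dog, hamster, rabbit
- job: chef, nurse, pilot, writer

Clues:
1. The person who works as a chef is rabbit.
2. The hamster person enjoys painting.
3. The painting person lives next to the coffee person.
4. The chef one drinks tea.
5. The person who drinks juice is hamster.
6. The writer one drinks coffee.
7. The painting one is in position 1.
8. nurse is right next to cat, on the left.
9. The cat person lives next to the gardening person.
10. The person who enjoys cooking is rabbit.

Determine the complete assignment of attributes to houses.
Solution:

House | Drink | Hobby | Pet | Job
---------------------------------
  1   | juice | painting | hamster | nurse
  2   | coffee | reading | cat | writer
  3   | soda | gardening | dog | pilot
  4   | tea | cooking | rabbit | chef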